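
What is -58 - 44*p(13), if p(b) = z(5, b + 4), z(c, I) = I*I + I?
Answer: -13522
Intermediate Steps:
z(c, I) = I + I² (z(c, I) = I² + I = I + I²)
p(b) = (4 + b)*(5 + b) (p(b) = (b + 4)*(1 + (b + 4)) = (4 + b)*(1 + (4 + b)) = (4 + b)*(5 + b))
-58 - 44*p(13) = -58 - 44*(4 + 13)*(5 + 13) = -58 - 748*18 = -58 - 44*306 = -58 - 13464 = -13522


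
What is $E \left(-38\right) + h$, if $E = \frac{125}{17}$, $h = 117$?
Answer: $- \frac{2761}{17} \approx -162.41$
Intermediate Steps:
$E = \frac{125}{17}$ ($E = 125 \cdot \frac{1}{17} = \frac{125}{17} \approx 7.3529$)
$E \left(-38\right) + h = \frac{125}{17} \left(-38\right) + 117 = - \frac{4750}{17} + 117 = - \frac{2761}{17}$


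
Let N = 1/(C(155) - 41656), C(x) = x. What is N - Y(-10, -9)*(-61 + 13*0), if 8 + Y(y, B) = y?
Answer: -45568099/41501 ≈ -1098.0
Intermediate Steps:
Y(y, B) = -8 + y
N = -1/41501 (N = 1/(155 - 41656) = 1/(-41501) = -1/41501 ≈ -2.4096e-5)
N - Y(-10, -9)*(-61 + 13*0) = -1/41501 - (-8 - 10)*(-61 + 13*0) = -1/41501 - (-18)*(-61 + 0) = -1/41501 - (-18)*(-61) = -1/41501 - 1*1098 = -1/41501 - 1098 = -45568099/41501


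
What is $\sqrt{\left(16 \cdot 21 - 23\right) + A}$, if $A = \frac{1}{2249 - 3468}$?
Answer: $\frac{3 \sqrt{51678286}}{1219} \approx 17.692$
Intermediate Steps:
$A = - \frac{1}{1219}$ ($A = \frac{1}{-1219} = - \frac{1}{1219} \approx -0.00082034$)
$\sqrt{\left(16 \cdot 21 - 23\right) + A} = \sqrt{\left(16 \cdot 21 - 23\right) - \frac{1}{1219}} = \sqrt{\left(336 - 23\right) - \frac{1}{1219}} = \sqrt{313 - \frac{1}{1219}} = \sqrt{\frac{381546}{1219}} = \frac{3 \sqrt{51678286}}{1219}$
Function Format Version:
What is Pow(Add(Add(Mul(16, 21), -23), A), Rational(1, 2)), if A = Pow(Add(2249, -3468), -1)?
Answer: Mul(Rational(3, 1219), Pow(51678286, Rational(1, 2))) ≈ 17.692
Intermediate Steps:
A = Rational(-1, 1219) (A = Pow(-1219, -1) = Rational(-1, 1219) ≈ -0.00082034)
Pow(Add(Add(Mul(16, 21), -23), A), Rational(1, 2)) = Pow(Add(Add(Mul(16, 21), -23), Rational(-1, 1219)), Rational(1, 2)) = Pow(Add(Add(336, -23), Rational(-1, 1219)), Rational(1, 2)) = Pow(Add(313, Rational(-1, 1219)), Rational(1, 2)) = Pow(Rational(381546, 1219), Rational(1, 2)) = Mul(Rational(3, 1219), Pow(51678286, Rational(1, 2)))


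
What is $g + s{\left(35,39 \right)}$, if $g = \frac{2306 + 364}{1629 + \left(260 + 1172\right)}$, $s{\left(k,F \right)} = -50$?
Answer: $- \frac{150380}{3061} \approx -49.128$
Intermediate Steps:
$g = \frac{2670}{3061}$ ($g = \frac{2670}{1629 + 1432} = \frac{2670}{3061} \approx 0.87226$)
$g + s{\left(35,39 \right)} = \frac{2670}{3061} - 50 = - \frac{150380}{3061}$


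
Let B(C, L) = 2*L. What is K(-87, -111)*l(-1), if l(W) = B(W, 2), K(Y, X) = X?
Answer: -444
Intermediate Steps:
l(W) = 4 (l(W) = 2*2 = 4)
K(-87, -111)*l(-1) = -111*4 = -444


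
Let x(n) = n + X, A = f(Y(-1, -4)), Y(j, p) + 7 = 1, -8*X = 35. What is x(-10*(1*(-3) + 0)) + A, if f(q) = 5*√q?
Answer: 205/8 + 5*I*√6 ≈ 25.625 + 12.247*I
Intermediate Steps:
X = -35/8 (X = -⅛*35 = -35/8 ≈ -4.3750)
Y(j, p) = -6 (Y(j, p) = -7 + 1 = -6)
A = 5*I*√6 (A = 5*√(-6) = 5*(I*√6) = 5*I*√6 ≈ 12.247*I)
x(n) = -35/8 + n (x(n) = n - 35/8 = -35/8 + n)
x(-10*(1*(-3) + 0)) + A = (-35/8 - 10*(1*(-3) + 0)) + 5*I*√6 = (-35/8 - 10*(-3 + 0)) + 5*I*√6 = (-35/8 - 10*(-3)) + 5*I*√6 = (-35/8 + 30) + 5*I*√6 = 205/8 + 5*I*√6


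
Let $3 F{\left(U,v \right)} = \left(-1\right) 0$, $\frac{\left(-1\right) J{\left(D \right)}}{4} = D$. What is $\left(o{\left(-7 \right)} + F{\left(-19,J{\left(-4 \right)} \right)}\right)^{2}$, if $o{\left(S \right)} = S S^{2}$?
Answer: $117649$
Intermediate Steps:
$J{\left(D \right)} = - 4 D$
$F{\left(U,v \right)} = 0$ ($F{\left(U,v \right)} = \frac{\left(-1\right) 0}{3} = \frac{1}{3} \cdot 0 = 0$)
$o{\left(S \right)} = S^{3}$
$\left(o{\left(-7 \right)} + F{\left(-19,J{\left(-4 \right)} \right)}\right)^{2} = \left(\left(-7\right)^{3} + 0\right)^{2} = \left(-343 + 0\right)^{2} = \left(-343\right)^{2} = 117649$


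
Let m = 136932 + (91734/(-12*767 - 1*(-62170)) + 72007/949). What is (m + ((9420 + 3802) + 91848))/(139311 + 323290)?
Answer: 468002582146/894327546659 ≈ 0.52330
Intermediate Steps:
m = 264875059016/1933259 (m = 136932 + (91734/(-9204 + 62170) + 72007*(1/949)) = 136932 + (91734/52966 + 5539/73) = 136932 + (91734*(1/52966) + 5539/73) = 136932 + (45867/26483 + 5539/73) = 136932 + 150037628/1933259 = 264875059016/1933259 ≈ 1.3701e+5)
(m + ((9420 + 3802) + 91848))/(139311 + 323290) = (264875059016/1933259 + ((9420 + 3802) + 91848))/(139311 + 323290) = (264875059016/1933259 + (13222 + 91848))/462601 = (264875059016/1933259 + 105070)*(1/462601) = (468002582146/1933259)*(1/462601) = 468002582146/894327546659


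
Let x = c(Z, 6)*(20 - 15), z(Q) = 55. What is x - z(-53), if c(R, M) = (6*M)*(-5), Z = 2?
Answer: -955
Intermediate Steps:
c(R, M) = -30*M
x = -900 (x = (-30*6)*(20 - 15) = -180*5 = -900)
x - z(-53) = -900 - 1*55 = -900 - 55 = -955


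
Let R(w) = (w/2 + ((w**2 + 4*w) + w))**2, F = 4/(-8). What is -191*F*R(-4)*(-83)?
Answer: -285354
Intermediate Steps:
F = -1/2 (F = 4*(-1/8) = -1/2 ≈ -0.50000)
R(w) = (w**2 + 11*w/2)**2 (R(w) = (w*(1/2) + (w**2 + 5*w))**2 = (w/2 + (w**2 + 5*w))**2 = (w**2 + 11*w/2)**2)
-191*F*R(-4)*(-83) = -(-191)*(1/4)*(-4)**2*(11 + 2*(-4))**2/2*(-83) = -(-191)*(1/4)*16*(11 - 8)**2/2*(-83) = -(-191)*(1/4)*16*3**2/2*(-83) = -(-191)*(1/4)*16*9/2*(-83) = -(-191)*36/2*(-83) = -191*(-18)*(-83) = 3438*(-83) = -285354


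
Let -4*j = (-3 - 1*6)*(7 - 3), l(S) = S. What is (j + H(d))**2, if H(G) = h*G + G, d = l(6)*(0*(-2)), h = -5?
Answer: 81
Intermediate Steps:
j = 9 (j = -(-3 - 1*6)*(7 - 3)/4 = -(-3 - 6)*4/4 = -(-9)*4/4 = -1/4*(-36) = 9)
d = 0 (d = 6*(0*(-2)) = 6*0 = 0)
H(G) = -4*G (H(G) = -5*G + G = -4*G)
(j + H(d))**2 = (9 - 4*0)**2 = (9 + 0)**2 = 9**2 = 81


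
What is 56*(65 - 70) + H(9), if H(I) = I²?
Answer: -199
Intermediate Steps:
56*(65 - 70) + H(9) = 56*(65 - 70) + 9² = 56*(-5) + 81 = -280 + 81 = -199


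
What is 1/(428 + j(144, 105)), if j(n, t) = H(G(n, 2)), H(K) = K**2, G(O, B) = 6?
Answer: 1/464 ≈ 0.0021552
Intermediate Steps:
j(n, t) = 36 (j(n, t) = 6**2 = 36)
1/(428 + j(144, 105)) = 1/(428 + 36) = 1/464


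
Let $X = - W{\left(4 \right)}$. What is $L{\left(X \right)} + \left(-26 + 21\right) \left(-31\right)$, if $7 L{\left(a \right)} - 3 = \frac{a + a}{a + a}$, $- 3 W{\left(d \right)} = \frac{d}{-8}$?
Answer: $\frac{1089}{7} \approx 155.57$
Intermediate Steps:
$W{\left(d \right)} = \frac{d}{24}$ ($W{\left(d \right)} = - \frac{d \frac{1}{-8}}{3} = - \frac{d \left(- \frac{1}{8}\right)}{3} = - \frac{\left(- \frac{1}{8}\right) d}{3} = \frac{d}{24}$)
$X = - \frac{1}{6}$ ($X = - \frac{4}{24} = \left(-1\right) \frac{1}{6} = - \frac{1}{6} \approx -0.16667$)
$L{\left(a \right)} = \frac{4}{7}$ ($L{\left(a \right)} = \frac{3}{7} + \frac{\left(a + a\right) \frac{1}{a + a}}{7} = \frac{3}{7} + \frac{2 a \frac{1}{2 a}}{7} = \frac{3}{7} + \frac{1}{7} \cdot 1 = \frac{3}{7} + \frac{1}{7} = \frac{4}{7}$)
$L{\left(X \right)} + \left(-26 + 21\right) \left(-31\right) = \frac{4}{7} + \left(-26 + 21\right) \left(-31\right) = \frac{4}{7} - -155 = \frac{4}{7} + 155 = \frac{1089}{7}$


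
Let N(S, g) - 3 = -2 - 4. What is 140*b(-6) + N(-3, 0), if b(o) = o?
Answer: -843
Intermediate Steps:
N(S, g) = -3 (N(S, g) = 3 + (-2 - 4) = 3 - 6 = -3)
140*b(-6) + N(-3, 0) = 140*(-6) - 3 = -840 - 3 = -843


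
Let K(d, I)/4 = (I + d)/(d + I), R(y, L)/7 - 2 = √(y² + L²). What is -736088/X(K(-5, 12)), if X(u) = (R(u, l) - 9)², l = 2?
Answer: -147953688/182405 + 20610464*√5/182405 ≈ -558.47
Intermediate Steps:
R(y, L) = 14 + 7*√(L² + y²) (R(y, L) = 14 + 7*√(y² + L²) = 14 + 7*√(L² + y²))
K(d, I) = 4 (K(d, I) = 4*((I + d)/(d + I)) = 4*((I + d)/(I + d)) = 4*1 = 4)
X(u) = (5 + 7*√(4 + u²))² (X(u) = ((14 + 7*√(2² + u²)) - 9)² = ((14 + 7*√(4 + u²)) - 9)² = (5 + 7*√(4 + u²))²)
-736088/X(K(-5, 12)) = -736088/(5 + 7*√(4 + 4²))² = -736088/(5 + 7*√(4 + 16))² = -736088/(5 + 7*√20)² = -736088/(5 + 7*(2*√5))² = -736088/(5 + 14*√5)²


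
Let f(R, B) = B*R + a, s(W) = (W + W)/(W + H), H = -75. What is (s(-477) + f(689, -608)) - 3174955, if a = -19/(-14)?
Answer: -2314448361/644 ≈ -3.5939e+6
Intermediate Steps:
a = 19/14 (a = -19*(-1/14) = 19/14 ≈ 1.3571)
s(W) = 2*W/(-75 + W) (s(W) = (W + W)/(W - 75) = (2*W)/(-75 + W) = 2*W/(-75 + W))
f(R, B) = 19/14 + B*R (f(R, B) = B*R + 19/14 = 19/14 + B*R)
(s(-477) + f(689, -608)) - 3174955 = (2*(-477)/(-75 - 477) + (19/14 - 608*689)) - 3174955 = (2*(-477)/(-552) + (19/14 - 418912)) - 3174955 = (2*(-477)*(-1/552) - 5864749/14) - 3174955 = (159/92 - 5864749/14) - 3174955 = -269777341/644 - 3174955 = -2314448361/644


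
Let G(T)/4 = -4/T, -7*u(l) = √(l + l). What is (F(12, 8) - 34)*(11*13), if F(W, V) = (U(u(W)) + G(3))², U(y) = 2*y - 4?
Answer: 3472898/441 + 4576*√6/3 ≈ 11611.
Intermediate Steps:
u(l) = -√2*√l/7 (u(l) = -√(l + l)/7 = -√2*√l/7)
G(T) = -16/T (G(T) = 4*(-4/T) = -16/T)
U(y) = -4 + 2*y
F(W, V) = (-28/3 - 2*√2*√W/7)² (F(W, V) = ((-4 + 2*(-√2*√W/7)) - 16/3)² = ((-4 - 2*√2*√W/7) - 16*⅓)² = ((-4 - 2*√2*√W/7) - 16/3)² = (-28/3 - 2*√2*√W/7)²)
(F(12, 8) - 34)*(11*13) = (4*(98 + 3*√2*√12)²/441 - 34)*(11*13) = (4*(98 + 3*√2*(2*√3))²/441 - 34)*143 = (4*(98 + 6*√6)²/441 - 34)*143 = (-34 + 4*(98 + 6*√6)²/441)*143 = -4862 + 572*(98 + 6*√6)²/441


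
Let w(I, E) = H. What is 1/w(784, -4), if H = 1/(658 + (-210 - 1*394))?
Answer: 54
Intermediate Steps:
H = 1/54 (H = 1/(658 + (-210 - 394)) = 1/(658 - 604) = 1/54 ≈ 0.018519)
w(I, E) = 1/54
1/w(784, -4) = 1/(1/54) = 54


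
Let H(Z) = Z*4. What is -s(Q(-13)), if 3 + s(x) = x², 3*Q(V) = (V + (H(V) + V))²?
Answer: -4112781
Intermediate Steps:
H(Z) = 4*Z
Q(V) = 12*V² (Q(V) = (V + (4*V + V))²/3 = (V + 5*V)²/3 = (6*V)²/3 = (36*V²)/3 = 12*V²)
s(x) = -3 + x²
-s(Q(-13)) = -(-3 + (12*(-13)²)²) = -(-3 + (12*169)²) = -(-3 + 2028²) = -(-3 + 4112784) = -1*4112781 = -4112781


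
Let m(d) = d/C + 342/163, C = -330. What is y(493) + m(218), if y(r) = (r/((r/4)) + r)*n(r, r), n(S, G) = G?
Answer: 6589878458/26895 ≈ 2.4502e+5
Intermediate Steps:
m(d) = 342/163 - d/330 (m(d) = d/(-330) + 342/163 = d*(-1/330) + 342*(1/163) = -d/330 + 342/163 = 342/163 - d/330)
y(r) = r*(4 + r) (y(r) = (r/((r/4)) + r)*r = (r*(4/r) + r)*r = (4 + r)*r = r*(4 + r))
y(493) + m(218) = 493*(4 + 493) + (342/163 - 1/330*218) = 493*497 + (342/163 - 109/165) = 245021 + 38663/26895 = 6589878458/26895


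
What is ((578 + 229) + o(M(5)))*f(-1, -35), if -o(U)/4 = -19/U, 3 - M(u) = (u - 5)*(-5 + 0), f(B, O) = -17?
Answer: -42449/3 ≈ -14150.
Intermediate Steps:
M(u) = -22 + 5*u (M(u) = 3 - (u - 5)*(-5 + 0) = 3 - (-5 + u)*(-5) = 3 - (25 - 5*u) = 3 + (-25 + 5*u) = -22 + 5*u)
o(U) = 76/U (o(U) = -(-76)/U = 76/U)
((578 + 229) + o(M(5)))*f(-1, -35) = ((578 + 229) + 76/(-22 + 5*5))*(-17) = (807 + 76/(-22 + 25))*(-17) = (807 + 76/3)*(-17) = (2497/3)*(-17) = -42449/3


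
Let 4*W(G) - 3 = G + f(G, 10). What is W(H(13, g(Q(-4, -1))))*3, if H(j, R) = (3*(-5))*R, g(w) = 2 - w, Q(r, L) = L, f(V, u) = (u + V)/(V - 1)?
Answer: -5691/184 ≈ -30.929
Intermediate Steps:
f(V, u) = (V + u)/(-1 + V)
H(j, R) = -15*R
W(G) = ¾ + G/4 + (10 + G)/(4*(-1 + G)) (W(G) = ¾ + (G + (G + 10)/(-1 + G))/4 = ¾ + (G + (10 + G)/(-1 + G))/4 = ¾ + (G/4 + (10 + G)/(4*(-1 + G))) = ¾ + G/4 + (10 + G)/(4*(-1 + G)))
W(H(13, g(Q(-4, -1))))*3 = ((7 + (-15*(2 - 1*(-1)))² + 3*(-15*(2 - 1*(-1))))/(4*(-1 - 15*(2 - 1*(-1)))))*3 = ((7 + (-15*(2 + 1))² + 3*(-15*(2 + 1)))/(4*(-1 - 15*(2 + 1))))*3 = ((7 + (-15*3)² + 3*(-15*3))/(4*(-1 - 15*3)))*3 = ((7 + (-45)² + 3*(-45))/(4*(-1 - 45)))*3 = ((¼)*(7 + 2025 - 135)/(-46))*3 = ((¼)*(-1/46)*1897)*3 = -1897/184*3 = -5691/184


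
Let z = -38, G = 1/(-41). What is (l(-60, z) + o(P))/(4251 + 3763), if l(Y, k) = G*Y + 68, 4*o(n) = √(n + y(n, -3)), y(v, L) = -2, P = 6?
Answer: 5737/657148 ≈ 0.0087301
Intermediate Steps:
G = -1/41 ≈ -0.024390
o(n) = √(-2 + n)/4 (o(n) = √(n - 2)/4 = √(-2 + n)/4)
l(Y, k) = 68 - Y/41 (l(Y, k) = -Y/41 + 68 = 68 - Y/41)
(l(-60, z) + o(P))/(4251 + 3763) = ((68 - 1/41*(-60)) + √(-2 + 6)/4)/(4251 + 3763) = ((68 + 60/41) + √4/4)/8014 = (2848/41 + (¼)*2)*(1/8014) = (2848/41 + ½)*(1/8014) = (5737/82)*(1/8014) = 5737/657148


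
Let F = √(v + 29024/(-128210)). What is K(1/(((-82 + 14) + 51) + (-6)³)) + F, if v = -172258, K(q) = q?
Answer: -1/233 + I*√707886744956210/64105 ≈ -0.0042918 + 415.04*I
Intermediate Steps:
F = I*√707886744956210/64105 (F = √(-172258 + 29024/(-128210)) = √(-172258 + 29024*(-1/128210)) = √(-172258 - 14512/64105) = √(-11042613602/64105) = I*√707886744956210/64105 ≈ 415.04*I)
K(1/(((-82 + 14) + 51) + (-6)³)) + F = 1/(((-82 + 14) + 51) + (-6)³) + I*√707886744956210/64105 = 1/((-68 + 51) - 216) + I*√707886744956210/64105 = 1/(-17 - 216) + I*√707886744956210/64105 = 1/(-233) + I*√707886744956210/64105 = -1/233 + I*√707886744956210/64105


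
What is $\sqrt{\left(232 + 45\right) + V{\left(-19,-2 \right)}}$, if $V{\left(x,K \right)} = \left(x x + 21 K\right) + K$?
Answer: $3 \sqrt{66} \approx 24.372$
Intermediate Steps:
$V{\left(x,K \right)} = x^{2} + 22 K$ ($V{\left(x,K \right)} = \left(x^{2} + 21 K\right) + K = x^{2} + 22 K$)
$\sqrt{\left(232 + 45\right) + V{\left(-19,-2 \right)}} = \sqrt{\left(232 + 45\right) + \left(\left(-19\right)^{2} + 22 \left(-2\right)\right)} = \sqrt{277 + \left(361 - 44\right)} = \sqrt{277 + 317} = \sqrt{594} = 3 \sqrt{66}$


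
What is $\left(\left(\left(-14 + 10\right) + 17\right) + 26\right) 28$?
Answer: $1092$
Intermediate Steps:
$\left(\left(\left(-14 + 10\right) + 17\right) + 26\right) 28 = \left(\left(-4 + 17\right) + 26\right) 28 = \left(13 + 26\right) 28 = 39 \cdot 28 = 1092$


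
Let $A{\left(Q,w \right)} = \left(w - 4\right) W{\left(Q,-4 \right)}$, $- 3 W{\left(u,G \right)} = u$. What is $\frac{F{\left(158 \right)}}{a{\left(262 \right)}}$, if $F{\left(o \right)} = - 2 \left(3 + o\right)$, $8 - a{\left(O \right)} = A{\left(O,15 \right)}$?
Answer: $- \frac{483}{1453} \approx -0.33242$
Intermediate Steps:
$W{\left(u,G \right)} = - \frac{u}{3}$
$A{\left(Q,w \right)} = - \frac{Q \left(-4 + w\right)}{3}$ ($A{\left(Q,w \right)} = \left(w - 4\right) \left(- \frac{Q}{3}\right) = \left(-4 + w\right) \left(- \frac{Q}{3}\right) = - \frac{Q \left(-4 + w\right)}{3}$)
$a{\left(O \right)} = 8 + \frac{11 O}{3}$ ($a{\left(O \right)} = 8 - \frac{O \left(4 - 15\right)}{3} = 8 - \frac{1}{3} O \left(-11\right) = 8 - - \frac{11 O}{3} = 8 + \frac{11 O}{3}$)
$F{\left(o \right)} = -6 - 2 o$
$\frac{F{\left(158 \right)}}{a{\left(262 \right)}} = \frac{-6 - 316}{8 + \frac{11}{3} \cdot 262} = \frac{-6 - 316}{8 + \frac{2882}{3}} = - \frac{322}{\frac{2906}{3}} = \left(-322\right) \frac{3}{2906} = - \frac{483}{1453}$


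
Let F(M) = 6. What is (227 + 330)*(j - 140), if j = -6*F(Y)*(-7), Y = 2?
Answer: 62384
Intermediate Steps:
j = 252 (j = -6*6*(-7) = -36*(-7) = 252)
(227 + 330)*(j - 140) = (227 + 330)*(252 - 140) = 557*112 = 62384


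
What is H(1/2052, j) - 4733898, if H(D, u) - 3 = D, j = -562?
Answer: -9713952539/2052 ≈ -4.7339e+6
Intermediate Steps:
H(D, u) = 3 + D
H(1/2052, j) - 4733898 = (3 + 1/2052) - 4733898 = 6157/2052 - 4733898 = -9713952539/2052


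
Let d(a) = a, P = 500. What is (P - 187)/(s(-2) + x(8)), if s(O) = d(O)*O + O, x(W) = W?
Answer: 313/10 ≈ 31.300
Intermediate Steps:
s(O) = O + O² (s(O) = O*O + O = O² + O = O + O²)
(P - 187)/(s(-2) + x(8)) = (500 - 187)/(-2*(1 - 2) + 8) = 313/(-2*(-1) + 8) = 313/(2 + 8) = 313/10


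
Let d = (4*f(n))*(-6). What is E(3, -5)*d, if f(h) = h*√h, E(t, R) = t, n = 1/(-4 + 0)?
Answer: 9*I ≈ 9.0*I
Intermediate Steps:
n = -¼ (n = 1/(-4) = -¼ ≈ -0.25000)
f(h) = h^(3/2)
d = 3*I (d = (4*(-¼)^(3/2))*(-6) = (4*(-I/8))*(-6) = -I/2*(-6) = 3*I ≈ 3.0*I)
E(3, -5)*d = 3*(3*I) = 9*I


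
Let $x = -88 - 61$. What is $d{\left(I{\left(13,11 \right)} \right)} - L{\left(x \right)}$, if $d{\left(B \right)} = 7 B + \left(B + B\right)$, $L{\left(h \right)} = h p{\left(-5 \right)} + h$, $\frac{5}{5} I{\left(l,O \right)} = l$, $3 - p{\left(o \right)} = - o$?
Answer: $-32$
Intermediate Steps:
$p{\left(o \right)} = 3 + o$ ($p{\left(o \right)} = 3 - - o = 3 + o$)
$I{\left(l,O \right)} = l$
$x = -149$
$L{\left(h \right)} = - h$ ($L{\left(h \right)} = h \left(3 - 5\right) + h = h \left(-2\right) + h = - 2 h + h = - h$)
$d{\left(B \right)} = 9 B$ ($d{\left(B \right)} = 7 B + 2 B = 9 B$)
$d{\left(I{\left(13,11 \right)} \right)} - L{\left(x \right)} = 9 \cdot 13 - \left(-1\right) \left(-149\right) = 117 - 149 = -32$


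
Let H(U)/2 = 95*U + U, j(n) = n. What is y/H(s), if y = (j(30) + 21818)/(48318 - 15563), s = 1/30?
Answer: 2731/26204 ≈ 0.10422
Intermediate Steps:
s = 1/30 ≈ 0.033333
H(U) = 192*U (H(U) = 2*(95*U + U) = 2*(96*U) = 192*U)
y = 21848/32755 (y = (30 + 21818)/(48318 - 15563) = 21848/32755 ≈ 0.66701)
y/H(s) = 21848/(32755*((192*(1/30)))) = 21848/(32755*(32/5)) = (21848/32755)*(5/32) = 2731/26204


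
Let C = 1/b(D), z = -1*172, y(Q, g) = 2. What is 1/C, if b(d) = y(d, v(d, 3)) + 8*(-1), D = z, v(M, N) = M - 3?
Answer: -6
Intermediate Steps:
v(M, N) = -3 + M
z = -172
D = -172
b(d) = -6 (b(d) = 2 + 8*(-1) = 2 - 8 = -6)
C = -1/6 (C = 1/(-6) = -1/6 ≈ -0.16667)
1/C = 1/(-1/6) = -6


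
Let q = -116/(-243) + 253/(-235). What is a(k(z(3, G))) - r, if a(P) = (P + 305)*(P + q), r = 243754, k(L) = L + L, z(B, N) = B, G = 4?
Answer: -13823656349/57105 ≈ -2.4207e+5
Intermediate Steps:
k(L) = 2*L
q = -34219/57105 (q = -116*(-1/243) + 253*(-1/235) = 116/243 - 253/235 = -34219/57105 ≈ -0.59923)
a(P) = (305 + P)*(-34219/57105 + P) (a(P) = (P + 305)*(P - 34219/57105) = (305 + P)*(-34219/57105 + P))
a(k(z(3, G))) - r = (-2087359/11421 + (2*3)² + 17382806*(2*3)/57105) - 1*243754 = (-2087359/11421 + 6² + (17382806/57105)*6) - 243754 = (-2087359/11421 + 36 + 34765612/19035) - 243754 = 95915821/57105 - 243754 = -13823656349/57105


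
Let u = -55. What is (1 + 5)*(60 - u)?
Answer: 690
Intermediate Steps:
(1 + 5)*(60 - u) = (1 + 5)*(60 - 1*(-55)) = 6*(60 + 55) = 6*115 = 690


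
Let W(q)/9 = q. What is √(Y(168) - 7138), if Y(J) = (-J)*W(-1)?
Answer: I*√5626 ≈ 75.007*I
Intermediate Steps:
W(q) = 9*q
Y(J) = 9*J (Y(J) = (-J)*(9*(-1)) = -J*(-9) = 9*J)
√(Y(168) - 7138) = √(9*168 - 7138) = √(1512 - 7138) = √(-5626) = I*√5626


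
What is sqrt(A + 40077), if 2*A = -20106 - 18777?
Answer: sqrt(82542)/2 ≈ 143.65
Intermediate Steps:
A = -38883/2 (A = (-20106 - 18777)/2 = (1/2)*(-38883) = -38883/2 ≈ -19442.)
sqrt(A + 40077) = sqrt(-38883/2 + 40077) = sqrt(41271/2) = sqrt(82542)/2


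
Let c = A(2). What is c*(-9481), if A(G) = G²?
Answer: -37924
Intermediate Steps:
c = 4 (c = 2² = 4)
c*(-9481) = 4*(-9481) = -37924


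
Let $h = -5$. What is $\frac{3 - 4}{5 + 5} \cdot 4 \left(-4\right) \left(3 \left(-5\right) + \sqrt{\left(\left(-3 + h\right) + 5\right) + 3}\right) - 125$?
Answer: $-149$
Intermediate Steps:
$\frac{3 - 4}{5 + 5} \cdot 4 \left(-4\right) \left(3 \left(-5\right) + \sqrt{\left(\left(-3 + h\right) + 5\right) + 3}\right) - 125 = \frac{3 - 4}{5 + 5} \cdot 4 \left(-4\right) \left(3 \left(-5\right) + \sqrt{\left(\left(-3 - 5\right) + 5\right) + 3}\right) - 125 = - \frac{1}{10} \cdot 4 \left(-4\right) \left(-15 + \sqrt{\left(-8 + 5\right) + 3}\right) - 125 = \left(-1\right) \frac{1}{10} \cdot 4 \left(-4\right) \left(-15 + \sqrt{-3 + 3}\right) - 125 = \left(- \frac{1}{10}\right) 4 \left(-4\right) \left(-15 + \sqrt{0}\right) - 125 = \left(- \frac{2}{5}\right) \left(-4\right) \left(-15 + 0\right) - 125 = \frac{8}{5} \left(-15\right) - 125 = -24 - 125 = -149$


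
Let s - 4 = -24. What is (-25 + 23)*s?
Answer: 40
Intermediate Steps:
s = -20 (s = 4 - 24 = -20)
(-25 + 23)*s = (-25 + 23)*(-20) = -2*(-20) = 40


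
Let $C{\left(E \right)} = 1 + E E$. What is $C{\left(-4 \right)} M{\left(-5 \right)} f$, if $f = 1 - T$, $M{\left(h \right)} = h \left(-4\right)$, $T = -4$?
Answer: $1700$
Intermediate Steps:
$M{\left(h \right)} = - 4 h$
$C{\left(E \right)} = 1 + E^{2}$
$f = 5$ ($f = 1 - -4 = 1 + 4 = 5$)
$C{\left(-4 \right)} M{\left(-5 \right)} f = \left(1 + \left(-4\right)^{2}\right) \left(\left(-4\right) \left(-5\right)\right) 5 = \left(1 + 16\right) 20 \cdot 5 = 17 \cdot 20 \cdot 5 = 340 \cdot 5 = 1700$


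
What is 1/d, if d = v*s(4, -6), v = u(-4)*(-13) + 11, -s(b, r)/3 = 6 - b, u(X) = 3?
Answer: 1/168 ≈ 0.0059524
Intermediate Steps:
s(b, r) = -18 + 3*b (s(b, r) = -3*(6 - b) = -18 + 3*b)
v = -28 (v = 3*(-13) + 11 = -39 + 11 = -28)
d = 168 (d = -28*(-18 + 3*4) = -28*(-18 + 12) = -28*(-6) = 168)
1/d = 1/168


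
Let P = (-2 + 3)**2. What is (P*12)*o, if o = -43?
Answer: -516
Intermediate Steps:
P = 1 (P = 1**2 = 1)
(P*12)*o = (1*12)*(-43) = 12*(-43) = -516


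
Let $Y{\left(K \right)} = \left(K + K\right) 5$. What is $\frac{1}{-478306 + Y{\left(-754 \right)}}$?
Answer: $- \frac{1}{485846} \approx -2.0583 \cdot 10^{-6}$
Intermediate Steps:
$Y{\left(K \right)} = 10 K$ ($Y{\left(K \right)} = 2 K 5 = 10 K$)
$\frac{1}{-478306 + Y{\left(-754 \right)}} = \frac{1}{-478306 + 10 \left(-754\right)} = \frac{1}{-478306 - 7540} = \frac{1}{-485846} = - \frac{1}{485846}$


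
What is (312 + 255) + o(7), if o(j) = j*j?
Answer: 616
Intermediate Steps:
o(j) = j²
(312 + 255) + o(7) = (312 + 255) + 7² = 567 + 49 = 616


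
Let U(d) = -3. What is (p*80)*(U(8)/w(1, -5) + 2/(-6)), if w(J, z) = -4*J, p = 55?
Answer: 5500/3 ≈ 1833.3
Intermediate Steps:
(p*80)*(U(8)/w(1, -5) + 2/(-6)) = (55*80)*(-3/((-4*1)) + 2/(-6)) = 4400*(-3/(-4) + 2*(-1/6)) = 4400*(-3*(-1/4) - 1/3) = 4400*(3/4 - 1/3) = 4400*(5/12) = 5500/3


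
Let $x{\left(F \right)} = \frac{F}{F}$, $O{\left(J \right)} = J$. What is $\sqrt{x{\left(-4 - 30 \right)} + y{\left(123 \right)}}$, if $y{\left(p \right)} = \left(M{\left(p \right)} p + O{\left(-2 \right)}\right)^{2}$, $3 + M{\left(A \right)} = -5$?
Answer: $\sqrt{972197} \approx 986.0$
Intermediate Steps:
$M{\left(A \right)} = -8$ ($M{\left(A \right)} = -3 - 5 = -8$)
$x{\left(F \right)} = 1$
$y{\left(p \right)} = \left(-2 - 8 p\right)^{2}$ ($y{\left(p \right)} = \left(- 8 p - 2\right)^{2} = \left(-2 - 8 p\right)^{2}$)
$\sqrt{x{\left(-4 - 30 \right)} + y{\left(123 \right)}} = \sqrt{1 + 4 \left(1 + 4 \cdot 123\right)^{2}} = \sqrt{1 + 4 \left(1 + 492\right)^{2}} = \sqrt{1 + 4 \cdot 493^{2}} = \sqrt{1 + 4 \cdot 243049} = \sqrt{1 + 972196} = \sqrt{972197}$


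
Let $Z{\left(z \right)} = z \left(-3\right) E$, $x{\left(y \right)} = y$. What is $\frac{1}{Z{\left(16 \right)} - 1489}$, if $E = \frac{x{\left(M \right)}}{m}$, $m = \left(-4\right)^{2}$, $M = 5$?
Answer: $- \frac{1}{1504} \approx -0.00066489$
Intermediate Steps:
$m = 16$
$E = \frac{5}{16} \approx 0.3125$
$Z{\left(z \right)} = - \frac{15 z}{16}$ ($Z{\left(z \right)} = z \left(-3\right) \frac{5}{16} = - 3 z \frac{5}{16} = - \frac{15 z}{16}$)
$\frac{1}{Z{\left(16 \right)} - 1489} = \frac{1}{\left(- \frac{15}{16}\right) 16 - 1489} = \frac{1}{-15 - 1489} = \frac{1}{-1504} = - \frac{1}{1504}$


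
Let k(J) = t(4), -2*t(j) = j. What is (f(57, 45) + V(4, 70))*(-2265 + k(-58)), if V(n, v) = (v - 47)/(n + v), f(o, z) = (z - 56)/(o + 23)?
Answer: -1162971/2960 ≈ -392.90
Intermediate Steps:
t(j) = -j/2
k(J) = -2 (k(J) = -1/2*4 = -2)
f(o, z) = (-56 + z)/(23 + o)
V(n, v) = (-47 + v)/(n + v)
(f(57, 45) + V(4, 70))*(-2265 + k(-58)) = ((-56 + 45)/(23 + 57) + (-47 + 70)/(4 + 70))*(-2265 - 2) = (-11/80 + 23/74)*(-2267) = (513/2960)*(-2267) = -1162971/2960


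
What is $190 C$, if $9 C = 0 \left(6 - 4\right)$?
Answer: $0$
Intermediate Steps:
$C = 0$ ($C = \frac{0 \left(6 - 4\right)}{9} = \frac{0 \cdot 2}{9} = \frac{1}{9} \cdot 0 = 0$)
$190 C = 190 \cdot 0 = 0$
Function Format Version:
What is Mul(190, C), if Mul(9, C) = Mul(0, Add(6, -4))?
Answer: 0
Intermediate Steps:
C = 0 (C = Mul(Rational(1, 9), Mul(0, Add(6, -4))) = Mul(Rational(1, 9), Mul(0, 2)) = Mul(Rational(1, 9), 0) = 0)
Mul(190, C) = Mul(190, 0) = 0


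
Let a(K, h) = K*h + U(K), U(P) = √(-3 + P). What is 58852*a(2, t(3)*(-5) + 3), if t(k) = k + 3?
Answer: -3178008 + 58852*I ≈ -3.178e+6 + 58852.0*I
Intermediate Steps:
t(k) = 3 + k
a(K, h) = √(-3 + K) + K*h (a(K, h) = K*h + √(-3 + K) = √(-3 + K) + K*h)
58852*a(2, t(3)*(-5) + 3) = 58852*(√(-3 + 2) + 2*((3 + 3)*(-5) + 3)) = 58852*(√(-1) + 2*(6*(-5) + 3)) = 58852*(I + 2*(-30 + 3)) = 58852*(I + 2*(-27)) = 58852*(I - 54) = 58852*(-54 + I) = -3178008 + 58852*I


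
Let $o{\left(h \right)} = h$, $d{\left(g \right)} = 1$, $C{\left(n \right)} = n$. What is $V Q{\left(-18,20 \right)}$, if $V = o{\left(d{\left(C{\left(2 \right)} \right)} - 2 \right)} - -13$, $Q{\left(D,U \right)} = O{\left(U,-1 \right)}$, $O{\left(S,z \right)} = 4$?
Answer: $48$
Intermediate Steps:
$Q{\left(D,U \right)} = 4$
$V = 12$ ($V = \left(1 - 2\right) - -13 = \left(1 - 2\right) + 13 = -1 + 13 = 12$)
$V Q{\left(-18,20 \right)} = 12 \cdot 4 = 48$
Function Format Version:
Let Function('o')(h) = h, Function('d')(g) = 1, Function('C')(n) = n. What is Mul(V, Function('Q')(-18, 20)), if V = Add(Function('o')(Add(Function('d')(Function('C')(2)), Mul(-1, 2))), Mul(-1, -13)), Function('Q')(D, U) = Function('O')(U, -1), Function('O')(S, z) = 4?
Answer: 48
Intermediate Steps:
Function('Q')(D, U) = 4
V = 12 (V = Add(Add(1, Mul(-1, 2)), Mul(-1, -13)) = Add(Add(1, -2), 13) = Add(-1, 13) = 12)
Mul(V, Function('Q')(-18, 20)) = Mul(12, 4) = 48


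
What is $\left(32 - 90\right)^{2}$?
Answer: $3364$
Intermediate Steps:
$\left(32 - 90\right)^{2} = \left(-58\right)^{2} = 3364$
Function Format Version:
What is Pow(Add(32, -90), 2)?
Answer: 3364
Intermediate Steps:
Pow(Add(32, -90), 2) = Pow(-58, 2) = 3364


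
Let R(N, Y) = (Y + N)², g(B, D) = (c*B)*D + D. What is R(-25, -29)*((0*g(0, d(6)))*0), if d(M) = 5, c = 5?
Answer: 0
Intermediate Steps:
g(B, D) = D + 5*B*D (g(B, D) = (5*B)*D + D = 5*B*D + D = D + 5*B*D)
R(N, Y) = (N + Y)²
R(-25, -29)*((0*g(0, d(6)))*0) = (-25 - 29)²*((0*(5*(1 + 5*0)))*0) = (-54)²*((0*(5*(1 + 0)))*0) = 2916*((0*(5*1))*0) = 2916*((0*5)*0) = 2916*(0*0) = 2916*0 = 0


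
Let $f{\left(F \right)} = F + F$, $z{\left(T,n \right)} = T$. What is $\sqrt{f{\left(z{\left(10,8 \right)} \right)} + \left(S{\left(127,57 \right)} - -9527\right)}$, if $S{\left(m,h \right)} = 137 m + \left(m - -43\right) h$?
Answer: $2 \sqrt{9159} \approx 191.41$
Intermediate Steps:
$f{\left(F \right)} = 2 F$
$S{\left(m,h \right)} = 137 m + h \left(43 + m\right)$ ($S{\left(m,h \right)} = 137 m + \left(m + 43\right) h = 137 m + \left(43 + m\right) h = 137 m + h \left(43 + m\right)$)
$\sqrt{f{\left(z{\left(10,8 \right)} \right)} + \left(S{\left(127,57 \right)} - -9527\right)} = \sqrt{2 \cdot 10 + \left(\left(43 \cdot 57 + 137 \cdot 127 + 57 \cdot 127\right) - -9527\right)} = \sqrt{20 + \left(\left(2451 + 17399 + 7239\right) + 9527\right)} = \sqrt{20 + \left(27089 + 9527\right)} = \sqrt{20 + 36616} = \sqrt{36636} = 2 \sqrt{9159}$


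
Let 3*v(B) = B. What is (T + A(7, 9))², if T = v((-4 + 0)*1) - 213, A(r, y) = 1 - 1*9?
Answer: 444889/9 ≈ 49432.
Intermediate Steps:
v(B) = B/3
A(r, y) = -8 (A(r, y) = 1 - 9 = -8)
T = -643/3 (T = ((-4 + 0)*1)/3 - 213 = (-4*1)/3 - 213 = (⅓)*(-4) - 213 = -4/3 - 213 = -643/3 ≈ -214.33)
(T + A(7, 9))² = (-643/3 - 8)² = (-667/3)² = 444889/9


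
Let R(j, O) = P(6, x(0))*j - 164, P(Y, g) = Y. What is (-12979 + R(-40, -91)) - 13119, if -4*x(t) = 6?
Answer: -26502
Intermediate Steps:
x(t) = -3/2 (x(t) = -1/4*6 = -3/2)
R(j, O) = -164 + 6*j (R(j, O) = 6*j - 164 = -164 + 6*j)
(-12979 + R(-40, -91)) - 13119 = (-12979 + (-164 + 6*(-40))) - 13119 = (-12979 + (-164 - 240)) - 13119 = (-12979 - 404) - 13119 = -13383 - 13119 = -26502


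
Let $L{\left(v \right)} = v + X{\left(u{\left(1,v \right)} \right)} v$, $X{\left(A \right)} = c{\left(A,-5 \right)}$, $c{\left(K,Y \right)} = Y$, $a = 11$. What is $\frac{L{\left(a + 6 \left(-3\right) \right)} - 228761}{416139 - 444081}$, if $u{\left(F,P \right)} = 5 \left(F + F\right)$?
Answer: $\frac{228733}{27942} \approx 8.186$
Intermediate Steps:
$u{\left(F,P \right)} = 10 F$ ($u{\left(F,P \right)} = 5 \cdot 2 F = 10 F$)
$X{\left(A \right)} = -5$
$L{\left(v \right)} = - 4 v$ ($L{\left(v \right)} = v - 5 v = - 4 v$)
$\frac{L{\left(a + 6 \left(-3\right) \right)} - 228761}{416139 - 444081} = \frac{- 4 \left(11 + 6 \left(-3\right)\right) - 228761}{416139 - 444081} = \frac{- 4 \left(11 - 18\right) - 228761}{-27942} = \left(\left(-4\right) \left(-7\right) - 228761\right) \left(- \frac{1}{27942}\right) = \left(28 - 228761\right) \left(- \frac{1}{27942}\right) = \left(-228733\right) \left(- \frac{1}{27942}\right) = \frac{228733}{27942}$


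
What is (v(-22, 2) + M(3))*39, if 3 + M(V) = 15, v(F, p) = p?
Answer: 546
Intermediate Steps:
M(V) = 12 (M(V) = -3 + 15 = 12)
(v(-22, 2) + M(3))*39 = (2 + 12)*39 = 14*39 = 546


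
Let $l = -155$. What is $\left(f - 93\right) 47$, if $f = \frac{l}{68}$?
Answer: $- \frac{304513}{68} \approx -4478.1$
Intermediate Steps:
$f = - \frac{155}{68} \approx -2.2794$
$\left(f - 93\right) 47 = \left(- \frac{155}{68} - 93\right) 47 = \left(- \frac{6479}{68}\right) 47 = - \frac{304513}{68}$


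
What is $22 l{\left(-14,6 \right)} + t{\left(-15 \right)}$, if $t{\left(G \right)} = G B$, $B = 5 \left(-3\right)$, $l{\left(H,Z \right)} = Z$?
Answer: $357$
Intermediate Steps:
$B = -15$
$t{\left(G \right)} = - 15 G$ ($t{\left(G \right)} = G \left(-15\right) = - 15 G$)
$22 l{\left(-14,6 \right)} + t{\left(-15 \right)} = 22 \cdot 6 - -225 = 132 + 225 = 357$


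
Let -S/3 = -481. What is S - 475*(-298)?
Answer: 142993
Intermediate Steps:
S = 1443 (S = -3*(-481) = 1443)
S - 475*(-298) = 1443 - 475*(-298) = 1443 + 141550 = 142993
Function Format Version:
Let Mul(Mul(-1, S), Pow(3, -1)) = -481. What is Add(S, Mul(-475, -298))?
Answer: 142993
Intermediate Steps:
S = 1443 (S = Mul(-3, -481) = 1443)
Add(S, Mul(-475, -298)) = Add(1443, Mul(-475, -298)) = Add(1443, 141550) = 142993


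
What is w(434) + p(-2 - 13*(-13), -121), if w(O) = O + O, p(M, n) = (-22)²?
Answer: 1352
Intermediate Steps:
p(M, n) = 484
w(O) = 2*O
w(434) + p(-2 - 13*(-13), -121) = 2*434 + 484 = 868 + 484 = 1352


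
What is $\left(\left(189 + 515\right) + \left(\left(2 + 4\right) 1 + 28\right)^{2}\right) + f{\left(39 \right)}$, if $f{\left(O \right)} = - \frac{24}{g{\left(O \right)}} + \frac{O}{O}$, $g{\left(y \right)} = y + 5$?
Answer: $\frac{20465}{11} \approx 1860.5$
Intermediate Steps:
$g{\left(y \right)} = 5 + y$
$f{\left(O \right)} = 1 - \frac{24}{5 + O}$ ($f{\left(O \right)} = - \frac{24}{5 + O} + \frac{O}{O} = - \frac{24}{5 + O} + 1 = 1 - \frac{24}{5 + O}$)
$\left(\left(189 + 515\right) + \left(\left(2 + 4\right) 1 + 28\right)^{2}\right) + f{\left(39 \right)} = \left(\left(189 + 515\right) + \left(\left(2 + 4\right) 1 + 28\right)^{2}\right) + \frac{-19 + 39}{5 + 39} = \left(704 + \left(6 \cdot 1 + 28\right)^{2}\right) + \frac{1}{44} \cdot 20 = \left(704 + \left(6 + 28\right)^{2}\right) + \frac{1}{44} \cdot 20 = \left(704 + 34^{2}\right) + \frac{5}{11} = \left(704 + 1156\right) + \frac{5}{11} = 1860 + \frac{5}{11} = \frac{20465}{11}$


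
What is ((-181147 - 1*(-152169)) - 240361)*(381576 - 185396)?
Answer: -52838925020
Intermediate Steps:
((-181147 - 1*(-152169)) - 240361)*(381576 - 185396) = ((-181147 + 152169) - 240361)*196180 = (-28978 - 240361)*196180 = -269339*196180 = -52838925020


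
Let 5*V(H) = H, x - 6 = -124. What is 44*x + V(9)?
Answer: -25951/5 ≈ -5190.2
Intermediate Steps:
x = -118 (x = 6 - 124 = -118)
V(H) = H/5
44*x + V(9) = 44*(-118) + (⅕)*9 = -5192 + 9/5 = -25951/5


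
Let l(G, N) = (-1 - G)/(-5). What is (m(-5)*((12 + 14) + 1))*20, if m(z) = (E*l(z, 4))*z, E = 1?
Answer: 2160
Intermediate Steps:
l(G, N) = ⅕ + G/5 (l(G, N) = (-1 - G)*(-⅕) = ⅕ + G/5)
m(z) = z*(⅕ + z/5) (m(z) = (1*(⅕ + z/5))*z = (⅕ + z/5)*z = z*(⅕ + z/5))
(m(-5)*((12 + 14) + 1))*20 = (((⅕)*(-5)*(1 - 5))*((12 + 14) + 1))*20 = (((⅕)*(-5)*(-4))*(26 + 1))*20 = (4*27)*20 = 108*20 = 2160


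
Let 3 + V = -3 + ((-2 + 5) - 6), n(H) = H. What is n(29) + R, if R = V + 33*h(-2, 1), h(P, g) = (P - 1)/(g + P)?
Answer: 119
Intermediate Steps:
h(P, g) = (-1 + P)/(P + g)
V = -9 (V = -3 + (-3 + ((-2 + 5) - 6)) = -3 + (-3 + (3 - 6)) = -3 + (-3 - 3) = -3 - 6 = -9)
R = 90 (R = -9 + 33*((-1 - 2)/(-2 + 1)) = -9 + 33*(-3/(-1)) = -9 + 33*(-1*(-3)) = -9 + 33*3 = -9 + 99 = 90)
n(29) + R = 29 + 90 = 119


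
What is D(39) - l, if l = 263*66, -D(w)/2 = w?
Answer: -17436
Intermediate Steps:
D(w) = -2*w
l = 17358
D(39) - l = -2*39 - 1*17358 = -78 - 17358 = -17436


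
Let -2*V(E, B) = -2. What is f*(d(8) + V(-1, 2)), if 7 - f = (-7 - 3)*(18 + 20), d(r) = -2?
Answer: -387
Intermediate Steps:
f = 387 (f = 7 - (-7 - 3)*(18 + 20) = 7 - (-10)*38 = 7 - 1*(-380) = 7 + 380 = 387)
V(E, B) = 1 (V(E, B) = -½*(-2) = 1)
f*(d(8) + V(-1, 2)) = 387*(-2 + 1) = 387*(-1) = -387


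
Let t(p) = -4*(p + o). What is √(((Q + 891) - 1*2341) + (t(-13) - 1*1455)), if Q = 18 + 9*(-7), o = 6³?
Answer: 3*I*√418 ≈ 61.335*I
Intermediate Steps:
o = 216
t(p) = -864 - 4*p (t(p) = -4*(p + 216) = -4*(216 + p) = -864 - 4*p)
Q = -45 (Q = 18 - 63 = -45)
√(((Q + 891) - 1*2341) + (t(-13) - 1*1455)) = √(((-45 + 891) - 1*2341) + ((-864 - 4*(-13)) - 1*1455)) = √((846 - 2341) + ((-864 + 52) - 1455)) = √(-1495 + (-812 - 1455)) = √(-1495 - 2267) = √(-3762) = 3*I*√418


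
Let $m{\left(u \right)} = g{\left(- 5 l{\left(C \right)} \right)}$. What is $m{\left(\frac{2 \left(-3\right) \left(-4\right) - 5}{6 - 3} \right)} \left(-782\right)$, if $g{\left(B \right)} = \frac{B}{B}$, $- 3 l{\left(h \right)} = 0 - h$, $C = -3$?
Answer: $-782$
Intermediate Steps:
$l{\left(h \right)} = \frac{h}{3}$ ($l{\left(h \right)} = - \frac{0 - h}{3} = - \frac{\left(-1\right) h}{3} = \frac{h}{3}$)
$g{\left(B \right)} = 1$
$m{\left(u \right)} = 1$
$m{\left(\frac{2 \left(-3\right) \left(-4\right) - 5}{6 - 3} \right)} \left(-782\right) = 1 \left(-782\right) = -782$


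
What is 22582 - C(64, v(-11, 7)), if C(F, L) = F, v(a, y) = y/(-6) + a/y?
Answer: 22518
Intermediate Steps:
v(a, y) = -y/6 + a/y (v(a, y) = y*(-⅙) + a/y = -y/6 + a/y)
22582 - C(64, v(-11, 7)) = 22582 - 1*64 = 22582 - 64 = 22518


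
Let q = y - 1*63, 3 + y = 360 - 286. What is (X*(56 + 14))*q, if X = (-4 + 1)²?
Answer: 5040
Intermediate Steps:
X = 9 (X = (-3)² = 9)
y = 71 (y = -3 + (360 - 286) = -3 + 74 = 71)
q = 8 (q = 71 - 1*63 = 71 - 63 = 8)
(X*(56 + 14))*q = (9*(56 + 14))*8 = (9*70)*8 = 630*8 = 5040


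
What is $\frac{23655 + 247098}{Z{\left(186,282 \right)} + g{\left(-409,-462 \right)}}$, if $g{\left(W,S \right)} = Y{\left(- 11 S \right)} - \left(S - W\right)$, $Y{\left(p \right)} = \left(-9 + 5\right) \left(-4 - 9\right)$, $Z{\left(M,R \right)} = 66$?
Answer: $\frac{90251}{57} \approx 1583.4$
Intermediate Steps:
$Y{\left(p \right)} = 52$ ($Y{\left(p \right)} = \left(-4\right) \left(-13\right) = 52$)
$g{\left(W,S \right)} = 52 + W - S$ ($g{\left(W,S \right)} = 52 - \left(S - W\right) = 52 + W - S$)
$\frac{23655 + 247098}{Z{\left(186,282 \right)} + g{\left(-409,-462 \right)}} = \frac{23655 + 247098}{66 - -105} = \frac{270753}{66 + \left(52 - 409 + 462\right)} = \frac{270753}{66 + 105} = \frac{270753}{171} = 270753 \cdot \frac{1}{171} = \frac{90251}{57}$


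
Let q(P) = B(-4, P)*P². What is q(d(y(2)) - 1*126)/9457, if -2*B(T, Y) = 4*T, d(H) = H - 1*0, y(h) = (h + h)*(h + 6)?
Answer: 70688/9457 ≈ 7.4747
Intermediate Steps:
y(h) = 2*h*(6 + h) (y(h) = (2*h)*(6 + h) = 2*h*(6 + h))
d(H) = H (d(H) = H + 0 = H)
B(T, Y) = -2*T
q(P) = 8*P² (q(P) = (-2*(-4))*P² = 8*P²)
q(d(y(2)) - 1*126)/9457 = (8*(2*2*(6 + 2) - 1*126)²)/9457 = (8*(2*2*8 - 126)²)*(1/9457) = (8*(32 - 126)²)*(1/9457) = (8*(-94)²)*(1/9457) = (8*8836)*(1/9457) = 70688*(1/9457) = 70688/9457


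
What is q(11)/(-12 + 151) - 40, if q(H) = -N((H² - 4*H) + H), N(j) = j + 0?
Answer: -5648/139 ≈ -40.633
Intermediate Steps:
N(j) = j
q(H) = -H² + 3*H (q(H) = -((H² - 4*H) + H) = -(H² - 3*H) = -H² + 3*H)
q(11)/(-12 + 151) - 40 = (11*(3 - 1*11))/(-12 + 151) - 40 = (11*(3 - 11))/139 - 40 = (11*(-8))/139 - 40 = (1/139)*(-88) - 40 = -88/139 - 40 = -5648/139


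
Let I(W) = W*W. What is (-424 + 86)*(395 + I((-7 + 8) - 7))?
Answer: -145678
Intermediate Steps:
I(W) = W²
(-424 + 86)*(395 + I((-7 + 8) - 7)) = (-424 + 86)*(395 + ((-7 + 8) - 7)²) = -338*(395 + (1 - 7)²) = -338*(395 + (-6)²) = -338*(395 + 36) = -338*431 = -145678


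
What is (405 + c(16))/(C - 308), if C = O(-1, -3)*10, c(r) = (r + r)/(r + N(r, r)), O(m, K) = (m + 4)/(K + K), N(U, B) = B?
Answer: -406/313 ≈ -1.2971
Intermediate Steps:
O(m, K) = (4 + m)/(2*K) (O(m, K) = (4 + m)/((2*K)) = (4 + m)*(1/(2*K)) = (4 + m)/(2*K))
c(r) = 1 (c(r) = (r + r)/(r + r) = (2*r)/((2*r)) = (2*r)*(1/(2*r)) = 1)
C = -5 (C = ((1/2)*(4 - 1)/(-3))*10 = ((1/2)*(-1/3)*3)*10 = -1/2*10 = -5)
(405 + c(16))/(C - 308) = (405 + 1)/(-5 - 308) = 406/(-313) = 406*(-1/313) = -406/313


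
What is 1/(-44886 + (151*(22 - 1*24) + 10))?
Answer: -1/45178 ≈ -2.2135e-5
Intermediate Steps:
1/(-44886 + (151*(22 - 1*24) + 10)) = 1/(-44886 + (151*(22 - 24) + 10)) = 1/(-44886 + (151*(-2) + 10)) = 1/(-44886 + (-302 + 10)) = 1/(-44886 - 292) = 1/(-45178) = -1/45178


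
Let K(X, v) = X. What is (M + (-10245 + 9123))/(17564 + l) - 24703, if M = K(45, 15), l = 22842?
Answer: -998150495/40406 ≈ -24703.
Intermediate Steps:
M = 45
(M + (-10245 + 9123))/(17564 + l) - 24703 = (45 + (-10245 + 9123))/(17564 + 22842) - 24703 = (45 - 1122)/40406 - 24703 = -1077*1/40406 - 24703 = -1077/40406 - 24703 = -998150495/40406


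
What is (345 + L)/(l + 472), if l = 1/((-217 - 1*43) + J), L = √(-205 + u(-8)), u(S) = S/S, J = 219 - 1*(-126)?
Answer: 29325/40121 + 170*I*√51/40121 ≈ 0.73091 + 0.03026*I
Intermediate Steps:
J = 345 (J = 219 + 126 = 345)
u(S) = 1
L = 2*I*√51 (L = √(-205 + 1) = √(-204) = 2*I*√51 ≈ 14.283*I)
l = 1/85 (l = 1/((-217 - 1*43) + 345) = 1/((-217 - 43) + 345) = 1/(-260 + 345) = 1/85 ≈ 0.011765)
(345 + L)/(l + 472) = (345 + 2*I*√51)/(1/85 + 472) = (345 + 2*I*√51)/(40121/85) = (345 + 2*I*√51)*(85/40121) = 29325/40121 + 170*I*√51/40121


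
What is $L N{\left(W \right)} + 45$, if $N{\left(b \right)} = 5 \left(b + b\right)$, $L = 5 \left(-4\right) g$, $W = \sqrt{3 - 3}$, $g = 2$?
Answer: $45$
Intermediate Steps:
$W = 0$ ($W = \sqrt{0} = 0$)
$L = -40$ ($L = 5 \left(-4\right) 2 = \left(-20\right) 2 = -40$)
$N{\left(b \right)} = 10 b$ ($N{\left(b \right)} = 5 \cdot 2 b = 10 b$)
$L N{\left(W \right)} + 45 = - 40 \cdot 10 \cdot 0 + 45 = \left(-40\right) 0 + 45 = 0 + 45 = 45$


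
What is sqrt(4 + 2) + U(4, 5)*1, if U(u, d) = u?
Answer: 4 + sqrt(6) ≈ 6.4495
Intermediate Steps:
sqrt(4 + 2) + U(4, 5)*1 = sqrt(4 + 2) + 4*1 = sqrt(6) + 4 = 4 + sqrt(6)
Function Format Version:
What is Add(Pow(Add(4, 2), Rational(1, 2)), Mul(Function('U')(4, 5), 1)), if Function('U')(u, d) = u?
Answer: Add(4, Pow(6, Rational(1, 2))) ≈ 6.4495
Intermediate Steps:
Add(Pow(Add(4, 2), Rational(1, 2)), Mul(Function('U')(4, 5), 1)) = Add(Pow(Add(4, 2), Rational(1, 2)), Mul(4, 1)) = Add(Pow(6, Rational(1, 2)), 4) = Add(4, Pow(6, Rational(1, 2)))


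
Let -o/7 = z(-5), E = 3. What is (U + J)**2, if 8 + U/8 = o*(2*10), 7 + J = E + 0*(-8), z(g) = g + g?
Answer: 123921424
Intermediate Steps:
z(g) = 2*g
J = -4 (J = -7 + (3 + 0*(-8)) = -7 + (3 + 0) = -7 + 3 = -4)
o = 70 (o = -14*(-5) = -7*(-10) = 70)
U = 11136 (U = -64 + 8*(70*(2*10)) = -64 + 8*(70*20) = -64 + 8*1400 = -64 + 11200 = 11136)
(U + J)**2 = (11136 - 4)**2 = 11132**2 = 123921424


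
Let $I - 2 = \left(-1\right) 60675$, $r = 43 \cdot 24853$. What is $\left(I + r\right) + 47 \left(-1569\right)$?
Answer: $934263$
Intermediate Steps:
$r = 1068679$
$I = -60673$ ($I = 2 - 60675 = -60673$)
$\left(I + r\right) + 47 \left(-1569\right) = \left(-60673 + 1068679\right) + 47 \left(-1569\right) = 1008006 - 73743 = 934263$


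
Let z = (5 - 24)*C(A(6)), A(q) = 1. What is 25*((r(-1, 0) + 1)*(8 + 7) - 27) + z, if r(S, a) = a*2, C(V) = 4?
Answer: -376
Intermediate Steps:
r(S, a) = 2*a
z = -76 (z = (5 - 24)*4 = -19*4 = -76)
25*((r(-1, 0) + 1)*(8 + 7) - 27) + z = 25*((2*0 + 1)*(8 + 7) - 27) - 76 = 25*((0 + 1)*15 - 27) - 76 = 25*(1*15 - 27) - 76 = 25*(15 - 27) - 76 = 25*(-12) - 76 = -300 - 76 = -376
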